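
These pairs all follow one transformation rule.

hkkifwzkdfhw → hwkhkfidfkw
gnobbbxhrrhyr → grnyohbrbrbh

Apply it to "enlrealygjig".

egniljrgeya

The transformation: take characters alternately from the front and the back (1st, last, 2nd, 2nd-last, ...), then delete the last character.
Applying both steps to "enlrealygjig": "egniljrgeyal", then "egniljrgeya".
(Check on "hkkifwzkdfhw": → "hwkhkfidfkwz" → "hwkhkfidfkw" ✓)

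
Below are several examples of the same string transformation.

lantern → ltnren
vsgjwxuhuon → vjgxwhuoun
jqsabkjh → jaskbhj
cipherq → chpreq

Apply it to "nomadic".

What's happening: swap each adjacent pair of characters (1↔2, 3↔4, ...), then delete the first character.
"nomadic" → "onamidc" → "namidc".

namidc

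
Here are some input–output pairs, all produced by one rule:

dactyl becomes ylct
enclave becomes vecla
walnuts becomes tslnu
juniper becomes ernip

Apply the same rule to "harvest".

Rule — delete the first 2 characters, then move the last 2 characters to the front (rotate right by 2).
Doing the same to "harvest": "strve".
(Check on "dactyl": → "ctyl" → "ylct" ✓)

strve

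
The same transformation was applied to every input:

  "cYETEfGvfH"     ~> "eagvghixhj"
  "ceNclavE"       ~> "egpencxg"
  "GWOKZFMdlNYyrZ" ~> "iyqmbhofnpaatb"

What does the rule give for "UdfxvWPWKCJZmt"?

Looking at the pairs, the operation is to shift every letter 2 places forward in the alphabet (wrapping around), then convert every letter to lowercase.
On "UdfxvWPWKCJZmt": the first step gives "WfhzxYRYMELBov", and the second then gives "wfhzxyrymelbov".

wfhzxyrymelbov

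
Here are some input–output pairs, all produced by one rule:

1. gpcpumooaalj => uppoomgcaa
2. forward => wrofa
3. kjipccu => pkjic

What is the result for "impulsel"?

uspmli

Looking at the pairs, the operation is to delete the last 2 characters, then sort the characters into reverse alphabetical order.
"impulsel" → "impuls" → "uspmli".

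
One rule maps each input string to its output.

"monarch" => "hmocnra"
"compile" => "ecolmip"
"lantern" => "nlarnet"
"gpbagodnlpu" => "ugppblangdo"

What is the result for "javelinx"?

xjanviel

The transformation: swap the first and last characters, then take characters alternately from the front and the back (1st, last, 2nd, 2nd-last, ...).
Applying both steps to "javelinx": "xavelinj", then "xjanviel".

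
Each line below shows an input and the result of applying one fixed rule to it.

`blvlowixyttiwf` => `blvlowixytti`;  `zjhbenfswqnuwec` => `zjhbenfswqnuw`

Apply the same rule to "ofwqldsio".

The rule is to delete the last 2 characters.
Applying that to "ofwqldsio" gives "ofwqlds".

ofwqlds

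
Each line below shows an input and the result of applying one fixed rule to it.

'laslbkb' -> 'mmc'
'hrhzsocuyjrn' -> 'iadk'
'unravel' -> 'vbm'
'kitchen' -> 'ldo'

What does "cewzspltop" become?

The transformation: shift every letter 1 place forward in the alphabet (wrapping around), then keep one character in every 3, starting at position 1 (positions 1st, 4th, 7th, ...).
On "cewzspltop": the first step gives "dfxatqmupq", and the second then gives "damq".

damq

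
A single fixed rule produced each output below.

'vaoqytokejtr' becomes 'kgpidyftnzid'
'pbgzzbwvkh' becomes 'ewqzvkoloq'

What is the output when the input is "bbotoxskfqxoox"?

qmqdddimdfmuhz

The rule is to take characters alternately from the front and the back (1st, last, 2nd, 2nd-last, ...), then shift every letter 11 places backward in the alphabet (wrapping around).
"bbotoxskfqxoox" → "bxboootxoqxfsk" → "qmqdddimdfmuhz".
(Check on "vaoqytokejtr": → "vratojqeykto" → "kgpidyftnzid" ✓)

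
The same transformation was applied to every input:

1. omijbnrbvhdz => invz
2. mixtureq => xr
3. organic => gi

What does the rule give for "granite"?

at

The pattern: keep one character in every 3, starting at position 3 (positions 3rd, 6th, 9th, ...).
Doing the same to "granite": "at".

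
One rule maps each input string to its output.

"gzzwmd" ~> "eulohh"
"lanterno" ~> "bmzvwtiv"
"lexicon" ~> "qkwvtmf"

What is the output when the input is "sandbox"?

Rule — shift every letter 8 places forward in the alphabet (wrapping around), then move the first 3 characters to the end (rotate left by 3).
"sandbox" → "aivljwf" → "ljwfaiv".

ljwfaiv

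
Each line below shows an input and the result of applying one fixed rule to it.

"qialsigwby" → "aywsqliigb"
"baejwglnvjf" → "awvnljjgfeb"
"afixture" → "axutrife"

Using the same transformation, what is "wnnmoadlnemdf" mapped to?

Rule — sort the characters into reverse alphabetical order, then move the last character to the front.
On "wnnmoadlnemdf": the first step gives "wonnnmmlfedda", and the second then gives "awonnnmmlfedd".

awonnnmmlfedd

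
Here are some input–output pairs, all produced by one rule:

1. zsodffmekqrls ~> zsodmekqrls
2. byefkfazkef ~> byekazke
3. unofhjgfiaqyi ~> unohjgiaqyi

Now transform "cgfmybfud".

cgmybud

Rule — remove every "f".
On "cgfmybfud" that produces "cgmybud".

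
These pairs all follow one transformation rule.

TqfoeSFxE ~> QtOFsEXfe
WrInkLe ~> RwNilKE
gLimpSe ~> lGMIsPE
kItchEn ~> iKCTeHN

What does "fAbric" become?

Rule — flip the case of every letter, then swap each adjacent pair of characters (1↔2, 3↔4, ...).
"fAbric" → "FaBRIC" → "aFRBCI".

aFRBCI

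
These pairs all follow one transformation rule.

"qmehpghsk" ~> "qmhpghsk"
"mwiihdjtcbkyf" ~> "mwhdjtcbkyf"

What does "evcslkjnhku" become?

vcslkjnhk

Rule — remove every vowel.
For "evcslkjnhku" the result is "vcslkjnhk".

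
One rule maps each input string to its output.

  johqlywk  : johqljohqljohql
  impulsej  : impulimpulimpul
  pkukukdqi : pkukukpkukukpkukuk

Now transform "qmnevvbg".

qmnevqmnevqmnev

The transformation: delete the last 3 characters, then write the whole string 3 times in a row.
Starting from "qmnevvbg": after the first operation, "qmnev"; after the second, "qmnevqmnevqmnev".
(Check on "pkukukdqi": → "pkukuk" → "pkukukpkukukpkukuk" ✓)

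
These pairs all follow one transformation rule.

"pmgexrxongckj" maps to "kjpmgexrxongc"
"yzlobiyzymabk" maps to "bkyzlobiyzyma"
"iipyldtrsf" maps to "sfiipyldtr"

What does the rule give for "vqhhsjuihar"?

The pattern: move the last 2 characters to the front (rotate right by 2).
On "vqhhsjuihar" that produces "arvqhhsjuih".

arvqhhsjuih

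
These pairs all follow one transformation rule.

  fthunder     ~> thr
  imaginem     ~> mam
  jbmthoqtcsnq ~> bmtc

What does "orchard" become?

Looking at the pairs, the operation is to swap each adjacent pair of characters (1↔2, 3↔4, ...), then keep one character in every 3, starting at position 1 (positions 1st, 4th, 7th, ...).
On "orchard" that produces "rcd".

rcd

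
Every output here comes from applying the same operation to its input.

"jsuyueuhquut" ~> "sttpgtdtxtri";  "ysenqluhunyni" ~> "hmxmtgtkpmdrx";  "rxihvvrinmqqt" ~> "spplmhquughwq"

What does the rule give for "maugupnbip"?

The transformation: shift every letter 1 place backward in the alphabet (wrapping around), then reverse the string.
Working it through for "maugupnbip": intermediate "lztftomaho", final "ohamotftzl".

ohamotftzl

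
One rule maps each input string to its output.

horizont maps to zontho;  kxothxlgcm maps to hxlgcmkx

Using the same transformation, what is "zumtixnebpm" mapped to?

What's happening: move the first 2 characters to the end (rotate left by 2), then delete the first 2 characters.
Applying both steps to "zumtixnebpm": "mtixnebpmzu", then "ixnebpmzu".
(Check on "kxothxlgcm": → "othxlgcmkx" → "hxlgcmkx" ✓)

ixnebpmzu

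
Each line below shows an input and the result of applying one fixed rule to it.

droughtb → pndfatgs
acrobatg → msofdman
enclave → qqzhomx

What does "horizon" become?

Rule — shift every letter 12 places forward in the alphabet (wrapping around), then take characters alternately from the front and the back (1st, last, 2nd, 2nd-last, ...).
Applying that to "horizon" gives "tzaadlu".

tzaadlu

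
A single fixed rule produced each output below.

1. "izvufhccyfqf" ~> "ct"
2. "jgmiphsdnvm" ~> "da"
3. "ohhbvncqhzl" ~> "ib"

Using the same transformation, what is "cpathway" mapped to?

Rule — shift every letter 6 places backward in the alphabet (wrapping around), then keep only the first 2 characters.
Working it through for "cpathway": intermediate "wjunbqus", final "wj".

wj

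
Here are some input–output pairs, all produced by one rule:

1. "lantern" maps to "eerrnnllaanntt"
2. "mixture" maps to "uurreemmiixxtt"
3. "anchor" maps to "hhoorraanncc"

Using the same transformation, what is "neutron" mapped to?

rroonnnneeuutt

In each case the input is transformed by: move the last 3 characters to the front (rotate right by 3), then double every character.
Applying both steps to "neutron": "ronneut", then "rroonnnneeuutt".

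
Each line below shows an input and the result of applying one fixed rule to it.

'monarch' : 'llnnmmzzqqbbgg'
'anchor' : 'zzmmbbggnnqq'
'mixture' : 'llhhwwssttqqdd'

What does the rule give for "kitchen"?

jjhhssbbggddmm

The rule is to shift every letter 1 place backward in the alphabet (wrapping around), then double every character.
Starting from "kitchen": after the first operation, "jhsbgdm"; after the second, "jjhhssbbggddmm".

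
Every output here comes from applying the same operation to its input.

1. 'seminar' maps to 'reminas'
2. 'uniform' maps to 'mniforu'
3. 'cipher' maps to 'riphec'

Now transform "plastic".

The transformation: swap the first and last characters.
For "plastic" the result is "clastip".

clastip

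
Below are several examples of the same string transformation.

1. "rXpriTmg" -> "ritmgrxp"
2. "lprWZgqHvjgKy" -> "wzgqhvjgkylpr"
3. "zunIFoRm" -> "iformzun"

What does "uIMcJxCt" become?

cjxctuim

The rule is to move the first 3 characters to the end (rotate left by 3), then convert every letter to lowercase.
On "uIMcJxCt" that produces "cjxctuim".
(Check on "lprWZgqHvjgKy": → "WZgqHvjgKylpr" → "wzgqhvjgkylpr" ✓)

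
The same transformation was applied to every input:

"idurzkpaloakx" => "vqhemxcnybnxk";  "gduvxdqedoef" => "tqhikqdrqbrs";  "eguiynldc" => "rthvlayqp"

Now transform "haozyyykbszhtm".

The rule is to shift every letter 13 places forward in the alphabet (wrapping around) — i.e. ROT13.
Applying that to "haozyyykbszhtm" gives "unbmlllxofmugz".

unbmlllxofmugz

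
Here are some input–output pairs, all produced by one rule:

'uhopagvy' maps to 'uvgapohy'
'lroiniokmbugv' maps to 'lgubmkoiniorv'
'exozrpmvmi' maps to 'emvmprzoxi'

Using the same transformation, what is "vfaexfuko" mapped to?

vkufxeafo

The rule is to reverse the string, then swap the first and last characters.
Working it through for "vfaexfuko": intermediate "okufxeafv", final "vkufxeafo".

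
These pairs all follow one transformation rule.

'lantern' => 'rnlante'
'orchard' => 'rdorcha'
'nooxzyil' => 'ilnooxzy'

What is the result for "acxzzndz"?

dzacxzzn

The rule is to move the last 2 characters to the front (rotate right by 2).
Doing the same to "acxzzndz": "dzacxzzn".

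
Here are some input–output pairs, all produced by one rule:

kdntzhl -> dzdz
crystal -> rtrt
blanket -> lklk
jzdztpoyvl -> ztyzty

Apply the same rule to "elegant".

lala

Rule — keep one character in every 3, starting at position 2 (positions 2nd, 5th, 8th, ...), then write the whole string twice.
On "elegant": the first step gives "la", and the second then gives "lala".
(Check on "kdntzhl": → "dz" → "dzdz" ✓)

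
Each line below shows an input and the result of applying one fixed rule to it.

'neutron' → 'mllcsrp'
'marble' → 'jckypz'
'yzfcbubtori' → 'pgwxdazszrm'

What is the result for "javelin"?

In each case the input is transformed by: shift every letter 2 places backward in the alphabet (wrapping around), then move the last 2 characters to the front (rotate right by 2).
On "javelin": the first step gives "hytcjgl", and the second then gives "glhytcj".
(Check on "marble": → "kypzjc" → "jckypz" ✓)

glhytcj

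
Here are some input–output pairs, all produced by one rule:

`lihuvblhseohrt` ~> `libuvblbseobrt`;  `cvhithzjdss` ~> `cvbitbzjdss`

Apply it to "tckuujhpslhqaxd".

Each output is the input with this applied: replace every "h" with "b".
For "tckuujhpslhqaxd" the result is "tckuujbpslbqaxd".

tckuujbpslbqaxd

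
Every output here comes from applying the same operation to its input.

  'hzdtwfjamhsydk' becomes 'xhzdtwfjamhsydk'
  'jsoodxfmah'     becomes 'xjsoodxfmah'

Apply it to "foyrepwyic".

The rule is to prepend "x".
"foyrepwyic" → "xfoyrepwyic".

xfoyrepwyic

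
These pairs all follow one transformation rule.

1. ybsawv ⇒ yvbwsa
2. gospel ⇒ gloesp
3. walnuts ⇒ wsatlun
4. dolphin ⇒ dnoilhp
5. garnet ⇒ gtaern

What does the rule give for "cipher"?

crieph

The transformation: take characters alternately from the front and the back (1st, last, 2nd, 2nd-last, ...).
For "cipher" the result is "crieph".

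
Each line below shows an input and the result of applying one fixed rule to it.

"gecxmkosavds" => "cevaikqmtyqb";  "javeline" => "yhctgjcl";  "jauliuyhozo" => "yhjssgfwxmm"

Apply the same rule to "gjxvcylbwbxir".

The pattern: swap each adjacent pair of characters (1↔2, 3↔4, ...), then shift every letter 2 places backward in the alphabet (wrapping around).
Applying both steps to "gjxvcylbwbxir": "jgvxycblbwixr", then "hetvwazjzugvp".

hetvwazjzugvp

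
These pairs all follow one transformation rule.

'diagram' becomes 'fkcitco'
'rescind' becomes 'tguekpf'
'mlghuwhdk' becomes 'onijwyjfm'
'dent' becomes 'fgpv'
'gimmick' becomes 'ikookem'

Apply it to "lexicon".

The transformation: shift every letter 2 places forward in the alphabet (wrapping around).
For "lexicon" the result is "ngzkeqp".

ngzkeqp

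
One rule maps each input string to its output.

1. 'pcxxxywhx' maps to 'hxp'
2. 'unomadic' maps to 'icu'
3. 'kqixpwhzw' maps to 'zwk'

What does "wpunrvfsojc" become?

jcw

Each output is the input with this applied: move the first character to the end, then keep only the last 3 characters.
Starting from "wpunrvfsojc": after the first operation, "punrvfsojcw"; after the second, "jcw".
(Check on "kqixpwhzw": → "qixpwhzwk" → "zwk" ✓)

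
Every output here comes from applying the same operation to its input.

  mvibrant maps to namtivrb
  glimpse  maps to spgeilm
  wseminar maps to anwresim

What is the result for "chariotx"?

tocxahir

The pattern: move the last 3 characters to the front (rotate right by 3), then swap each adjacent pair of characters (1↔2, 3↔4, ...).
Working it through for "chariotx": intermediate "otxchari", final "tocxahir".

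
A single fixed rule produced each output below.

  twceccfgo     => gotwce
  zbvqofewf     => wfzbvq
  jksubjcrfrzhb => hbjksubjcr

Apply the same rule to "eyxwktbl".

In each case the input is transformed by: move the last 2 characters to the front (rotate right by 2), then delete the last 3 characters.
"eyxwktbl" → "bleyxwkt" → "bleyx".
(Check on "twceccfgo": → "gotwceccf" → "gotwce" ✓)

bleyx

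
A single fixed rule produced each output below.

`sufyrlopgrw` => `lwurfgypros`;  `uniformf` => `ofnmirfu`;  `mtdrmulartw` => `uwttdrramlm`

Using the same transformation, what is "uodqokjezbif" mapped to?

jfoidbqzoeku

Looking at the pairs, the operation is to take characters alternately from the front and the back (1st, last, 2nd, 2nd-last, ...), then swap the first and last characters.
"uodqokjezbif" → "ufoidbqzoekj" → "jfoidbqzoeku".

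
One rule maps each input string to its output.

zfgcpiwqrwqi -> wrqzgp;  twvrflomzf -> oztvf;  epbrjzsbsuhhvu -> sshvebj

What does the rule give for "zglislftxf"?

The rule is to keep every other character starting from the first (positions 1st, 3rd, 5th, ...), then move the first 3 characters to the end (rotate left by 3).
Applying both steps to "zglislftxf": "zlsfx", then "fxzls".

fxzls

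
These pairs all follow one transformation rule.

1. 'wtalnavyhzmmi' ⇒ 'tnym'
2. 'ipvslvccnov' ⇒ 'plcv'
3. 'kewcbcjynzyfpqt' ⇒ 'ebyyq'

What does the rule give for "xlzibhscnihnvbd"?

In each case the input is transformed by: keep one character in every 3, starting at position 2 (positions 2nd, 5th, 8th, ...).
On "xlzibhscnihnvbd" that produces "lbchb".

lbchb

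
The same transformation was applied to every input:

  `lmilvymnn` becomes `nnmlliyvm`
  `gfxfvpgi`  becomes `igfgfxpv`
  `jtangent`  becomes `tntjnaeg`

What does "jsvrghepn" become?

npsjrvhge

What's happening: move the last 2 characters to the front (rotate right by 2), then swap each adjacent pair of characters (1↔2, 3↔4, ...).
On "jsvrghepn" that produces "npsjrvhge".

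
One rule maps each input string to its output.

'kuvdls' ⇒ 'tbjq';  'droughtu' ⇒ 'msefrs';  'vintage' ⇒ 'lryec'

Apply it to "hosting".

qrgle

Each output is the input with this applied: shift every letter 2 places backward in the alphabet (wrapping around), then delete the first 2 characters.
On "hosting": the first step gives "fmqrgle", and the second then gives "qrgle".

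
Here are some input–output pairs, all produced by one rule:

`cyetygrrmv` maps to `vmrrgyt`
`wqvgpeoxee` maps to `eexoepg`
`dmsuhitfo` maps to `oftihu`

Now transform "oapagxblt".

tlbxga

What's happening: delete the first 3 characters, then reverse the string.
On "oapagxblt": the first step gives "agxblt", and the second then gives "tlbxga".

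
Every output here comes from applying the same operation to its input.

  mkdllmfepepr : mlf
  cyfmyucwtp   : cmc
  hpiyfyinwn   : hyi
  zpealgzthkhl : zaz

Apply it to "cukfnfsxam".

The pattern: delete the last 3 characters, then keep one character in every 3, starting at position 1 (positions 1st, 4th, 7th, ...).
For "cukfnfsxam", step one produces "cukfnfs"; step two turns that into "cfs".

cfs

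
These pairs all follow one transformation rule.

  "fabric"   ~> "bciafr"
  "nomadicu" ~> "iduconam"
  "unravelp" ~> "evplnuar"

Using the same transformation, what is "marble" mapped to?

The pattern: swap each adjacent pair of characters (1↔2, 3↔4, ...), then swap the front and back halves of the string.
Working it through for "marble": intermediate "ambrel", final "relamb".

relamb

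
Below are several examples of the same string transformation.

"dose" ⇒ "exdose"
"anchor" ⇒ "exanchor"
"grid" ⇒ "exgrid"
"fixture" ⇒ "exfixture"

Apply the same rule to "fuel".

The rule is to prepend "ex".
Applying that to "fuel" gives "exfuel".

exfuel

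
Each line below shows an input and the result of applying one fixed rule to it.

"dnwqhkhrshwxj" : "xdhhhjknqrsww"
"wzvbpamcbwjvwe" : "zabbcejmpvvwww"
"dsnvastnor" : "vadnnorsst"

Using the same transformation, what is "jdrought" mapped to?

udghjort

Looking at the pairs, the operation is to sort the characters into alphabetical order, then move the last character to the front.
"jdrought" → "udghjort".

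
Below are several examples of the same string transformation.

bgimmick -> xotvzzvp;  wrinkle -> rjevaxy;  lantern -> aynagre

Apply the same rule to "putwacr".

echgjnp

Each output is the input with this applied: move the last character to the front, then shift every letter 13 places forward in the alphabet (wrapping around) — i.e. ROT13.
Starting from "putwacr": after the first operation, "rputwac"; after the second, "echgjnp".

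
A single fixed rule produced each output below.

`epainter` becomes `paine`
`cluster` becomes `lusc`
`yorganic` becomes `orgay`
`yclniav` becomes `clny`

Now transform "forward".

Looking at the pairs, the operation is to delete the last 3 characters, then move the first character to the end.
For "forward", step one produces "forw"; step two turns that into "orwf".

orwf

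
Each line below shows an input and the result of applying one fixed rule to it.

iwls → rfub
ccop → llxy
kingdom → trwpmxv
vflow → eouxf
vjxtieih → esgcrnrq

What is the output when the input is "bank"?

kjwt

Looking at the pairs, the operation is to shift every letter 9 places forward in the alphabet (wrapping around).
Doing the same to "bank": "kjwt".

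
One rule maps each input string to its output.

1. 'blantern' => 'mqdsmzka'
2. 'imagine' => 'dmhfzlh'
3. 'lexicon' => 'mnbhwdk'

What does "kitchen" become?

The transformation: reverse the string, then shift every letter 1 place backward in the alphabet (wrapping around).
On "kitchen": the first step gives "nehctik", and the second then gives "mdgbshj".

mdgbshj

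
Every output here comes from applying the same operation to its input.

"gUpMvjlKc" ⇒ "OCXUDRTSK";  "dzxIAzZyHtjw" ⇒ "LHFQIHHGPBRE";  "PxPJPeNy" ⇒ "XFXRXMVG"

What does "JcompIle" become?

RKWUXQTM

What's happening: shift every letter 8 places forward in the alphabet (wrapping around), then convert every letter to uppercase.
"JcompIle" → "RKWUXQTM".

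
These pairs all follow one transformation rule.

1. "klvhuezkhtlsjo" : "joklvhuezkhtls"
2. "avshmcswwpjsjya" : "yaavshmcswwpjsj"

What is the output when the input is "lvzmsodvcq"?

cqlvzmsodv

In each case the input is transformed by: move the last 2 characters to the front (rotate right by 2).
On "lvzmsodvcq" that produces "cqlvzmsodv".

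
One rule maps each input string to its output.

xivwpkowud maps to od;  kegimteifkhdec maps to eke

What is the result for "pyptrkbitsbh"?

bs

Rule — keep one character in every 3, starting at position 1 (positions 1st, 4th, 7th, ...), then delete the first 2 characters.
Doing the same to "pyptrkbitsbh": "bs".
(Check on "xivwpkowud": → "xwod" → "od" ✓)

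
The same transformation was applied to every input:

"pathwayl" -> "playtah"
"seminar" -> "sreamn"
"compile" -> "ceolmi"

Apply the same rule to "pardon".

Looking at the pairs, the operation is to take characters alternately from the front and the back (1st, last, 2nd, 2nd-last, ...), then delete the last character.
Applying both steps to "pardon": "pnaord", then "pnaor".

pnaor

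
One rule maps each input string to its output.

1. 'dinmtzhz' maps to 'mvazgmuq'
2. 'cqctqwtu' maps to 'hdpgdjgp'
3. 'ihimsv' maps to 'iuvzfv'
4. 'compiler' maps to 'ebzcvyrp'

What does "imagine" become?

rzntvav

The transformation: shift every letter 13 places forward in the alphabet (wrapping around) — i.e. ROT13, then swap the first and last characters.
On "imagine" that produces "rzntvav".
(Check on "cqctqwtu": → "pdpgdjgh" → "hdpgdjgp" ✓)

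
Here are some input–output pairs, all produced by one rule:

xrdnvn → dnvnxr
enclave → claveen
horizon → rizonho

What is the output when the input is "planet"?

anetpl

The pattern: move the first 2 characters to the end (rotate left by 2).
So "planet" becomes "anetpl".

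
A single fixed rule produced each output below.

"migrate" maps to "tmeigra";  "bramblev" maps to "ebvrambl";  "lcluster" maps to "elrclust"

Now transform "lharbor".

What's happening: swap the first and last characters, then move the last 2 characters to the front (rotate right by 2).
Working it through for "lharbor": intermediate "rharbol", final "olrharb".

olrharb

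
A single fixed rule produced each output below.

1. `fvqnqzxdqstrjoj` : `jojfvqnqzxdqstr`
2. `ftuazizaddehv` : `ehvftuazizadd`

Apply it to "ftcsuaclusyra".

yraftcsuaclus

The transformation: move the last 3 characters to the front (rotate right by 3).
For "ftcsuaclusyra" the result is "yraftcsuaclus".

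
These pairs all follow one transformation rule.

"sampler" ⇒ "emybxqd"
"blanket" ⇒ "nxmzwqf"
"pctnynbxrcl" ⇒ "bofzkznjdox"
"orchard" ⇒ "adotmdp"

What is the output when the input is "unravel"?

gzdmhqx

Looking at the pairs, the operation is to shift every letter 12 places forward in the alphabet (wrapping around).
"unravel" → "gzdmhqx".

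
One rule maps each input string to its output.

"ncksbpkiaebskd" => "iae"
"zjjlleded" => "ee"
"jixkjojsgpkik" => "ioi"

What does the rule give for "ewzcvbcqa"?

ea

What's happening: keep only the vowels.
On "ewzcvbcqa" that produces "ea".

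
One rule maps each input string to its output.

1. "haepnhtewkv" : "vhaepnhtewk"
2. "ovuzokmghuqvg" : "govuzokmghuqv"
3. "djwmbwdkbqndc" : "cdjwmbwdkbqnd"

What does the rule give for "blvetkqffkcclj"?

Rule — move the last character to the front.
Doing the same to "blvetkqffkcclj": "jblvetkqffkccl".

jblvetkqffkccl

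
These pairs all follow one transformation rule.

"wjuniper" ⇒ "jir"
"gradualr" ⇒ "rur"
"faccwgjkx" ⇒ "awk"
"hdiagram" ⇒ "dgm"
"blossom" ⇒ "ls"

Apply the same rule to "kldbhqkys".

lhy

The transformation: keep one character in every 3, starting at position 2 (positions 2nd, 5th, 8th, ...).
"kldbhqkys" → "lhy".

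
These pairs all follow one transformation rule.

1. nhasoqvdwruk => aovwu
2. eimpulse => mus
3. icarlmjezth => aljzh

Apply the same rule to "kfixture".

itr

What's happening: delete the first 2 characters, then keep every other character starting from the first (positions 1st, 3rd, 5th, ...).
For "kfixture", step one produces "ixture"; step two turns that into "itr".
(Check on "icarlmjezth": → "arlmjezth" → "aljzh" ✓)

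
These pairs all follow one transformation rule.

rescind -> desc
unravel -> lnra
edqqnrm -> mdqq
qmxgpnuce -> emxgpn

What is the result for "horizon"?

nori

The pattern: swap the first and last characters, then delete the last 3 characters.
Working it through for "horizon": intermediate "norizoh", final "nori".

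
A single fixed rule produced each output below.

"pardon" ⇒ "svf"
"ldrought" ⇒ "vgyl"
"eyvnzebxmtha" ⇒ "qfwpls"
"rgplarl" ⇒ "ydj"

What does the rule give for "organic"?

jsa

The transformation: keep every other character starting from the second (positions 2nd, 4th, 6th, ...), then shift every letter 8 places backward in the alphabet (wrapping around).
Working it through for "organic": intermediate "rai", final "jsa".
(Check on "rgplarl": → "glr" → "ydj" ✓)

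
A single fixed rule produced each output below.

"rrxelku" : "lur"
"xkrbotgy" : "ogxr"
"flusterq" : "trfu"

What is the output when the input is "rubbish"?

ihu

Each output is the input with this applied: move the first 3 characters to the end (rotate left by 3), then keep every other character starting from the second (positions 2nd, 4th, 6th, ...).
Starting from "rubbish": after the first operation, "bishrub"; after the second, "ihu".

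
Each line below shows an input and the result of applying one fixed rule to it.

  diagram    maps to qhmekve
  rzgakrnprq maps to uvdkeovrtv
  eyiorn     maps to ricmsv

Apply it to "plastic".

gtpewxm

The transformation: shift every letter 4 places forward in the alphabet (wrapping around), then move the last character to the front.
For "plastic", step one produces "tpewxmg"; step two turns that into "gtpewxm".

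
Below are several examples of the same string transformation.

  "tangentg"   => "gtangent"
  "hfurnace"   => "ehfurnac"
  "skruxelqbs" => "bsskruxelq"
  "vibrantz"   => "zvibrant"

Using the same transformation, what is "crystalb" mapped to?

The pattern: move the first 3 characters to the end (rotate left by 3), then swap the front and back halves of the string.
Applying both steps to "crystalb": "stalbcry", then "bcrystal".

bcrystal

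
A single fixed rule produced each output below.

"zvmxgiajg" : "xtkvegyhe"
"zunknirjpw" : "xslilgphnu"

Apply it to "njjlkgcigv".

What's happening: shift every letter 2 places backward in the alphabet (wrapping around).
Applying that to "njjlkgcigv" gives "lhhjieaget".

lhhjieaget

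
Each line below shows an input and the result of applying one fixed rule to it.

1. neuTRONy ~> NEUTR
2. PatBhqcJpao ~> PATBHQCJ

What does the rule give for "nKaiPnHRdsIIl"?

NKAIPNHRDS

The transformation: delete the last 3 characters, then convert every letter to uppercase.
Working it through for "nKaiPnHRdsIIl": intermediate "nKaiPnHRds", final "NKAIPNHRDS".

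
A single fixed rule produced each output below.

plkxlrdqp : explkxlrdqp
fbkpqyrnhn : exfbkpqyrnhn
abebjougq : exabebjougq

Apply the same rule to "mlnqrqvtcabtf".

exmlnqrqvtcabtf

Rule — prepend "ex".
For "mlnqrqvtcabtf" the result is "exmlnqrqvtcabtf".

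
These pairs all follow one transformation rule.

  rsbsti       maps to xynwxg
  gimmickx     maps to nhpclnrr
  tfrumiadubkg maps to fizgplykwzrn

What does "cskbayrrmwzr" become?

The transformation: shift every letter 5 places forward in the alphabet (wrapping around), then swap the front and back halves of the string.
On "cskbayrrmwzr" that produces "wwrbewhxpgfd".

wwrbewhxpgfd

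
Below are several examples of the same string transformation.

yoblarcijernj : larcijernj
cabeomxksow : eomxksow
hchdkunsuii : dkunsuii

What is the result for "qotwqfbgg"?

wqfbgg

In each case the input is transformed by: delete the first 3 characters.
Doing the same to "qotwqfbgg": "wqfbgg".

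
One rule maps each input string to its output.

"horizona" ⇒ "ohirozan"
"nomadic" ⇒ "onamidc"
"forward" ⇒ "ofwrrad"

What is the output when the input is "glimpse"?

lgmispe

The transformation: swap each adjacent pair of characters (1↔2, 3↔4, ...).
For "glimpse" the result is "lgmispe".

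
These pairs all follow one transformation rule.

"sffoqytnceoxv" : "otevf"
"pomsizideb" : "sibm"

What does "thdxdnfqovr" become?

xfvh

Each output is the input with this applied: move the first 3 characters to the end (rotate left by 3), then keep one character in every 3, starting at position 1 (positions 1st, 4th, 7th, ...).
Applying both steps to "thdxdnfqovr": "xdnfqovrthd", then "xfvh".
(Check on "pomsizideb": → "sizidebpom" → "sibm" ✓)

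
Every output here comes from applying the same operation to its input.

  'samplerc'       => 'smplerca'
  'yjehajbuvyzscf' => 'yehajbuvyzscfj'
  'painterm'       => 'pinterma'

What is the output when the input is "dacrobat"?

What's happening: move the first character to the end, then swap the first and last characters.
Doing the same to "dacrobat": "dcrobata".

dcrobata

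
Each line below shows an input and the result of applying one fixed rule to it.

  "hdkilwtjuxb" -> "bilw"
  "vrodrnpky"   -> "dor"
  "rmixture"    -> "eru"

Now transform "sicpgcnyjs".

Each output is the input with this applied: sort the characters into alphabetical order, then keep one character in every 3, starting at position 1 (positions 1st, 4th, 7th, ...).
For "sicpgcnyjs", step one produces "ccgijnpssy"; step two turns that into "cipy".

cipy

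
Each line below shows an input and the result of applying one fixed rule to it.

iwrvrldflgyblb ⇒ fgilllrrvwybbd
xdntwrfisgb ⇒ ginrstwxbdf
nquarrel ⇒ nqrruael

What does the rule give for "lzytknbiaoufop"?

The transformation: sort the characters into alphabetical order, then move the first 3 characters to the end (rotate left by 3).
So "lzytknbiaoufop" becomes "iklnooptuyzabf".

iklnooptuyzabf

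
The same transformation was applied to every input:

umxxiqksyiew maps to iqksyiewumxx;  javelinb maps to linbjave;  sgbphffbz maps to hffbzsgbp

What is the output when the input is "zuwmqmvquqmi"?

The pattern: move the first 3 characters to the end (rotate left by 3), then move the first character to the end.
"zuwmqmvquqmi" → "qmvquqmizuwm".
(Check on "sgbphffbz": → "phffbzsgb" → "hffbzsgbp" ✓)

qmvquqmizuwm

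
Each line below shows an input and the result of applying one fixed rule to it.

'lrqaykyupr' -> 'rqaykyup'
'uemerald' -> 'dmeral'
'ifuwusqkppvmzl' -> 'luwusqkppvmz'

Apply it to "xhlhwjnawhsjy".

ylhwjnawhsj

The transformation: delete the first 2 characters, then move the last character to the front.
For "xhlhwjnawhsjy", step one produces "lhwjnawhsjy"; step two turns that into "ylhwjnawhsj".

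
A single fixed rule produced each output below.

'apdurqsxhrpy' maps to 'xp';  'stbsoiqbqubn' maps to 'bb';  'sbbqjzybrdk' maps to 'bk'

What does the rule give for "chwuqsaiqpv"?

In each case the input is transformed by: keep one character in every 3, starting at position 2 (positions 2nd, 5th, 8th, ...), then keep only the last 2 characters.
So "chwuqsaiqpv" becomes "iv".

iv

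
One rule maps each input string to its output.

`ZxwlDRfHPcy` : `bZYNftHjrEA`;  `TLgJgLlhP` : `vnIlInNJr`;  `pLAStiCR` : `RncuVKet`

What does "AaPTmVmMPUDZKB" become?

Each output is the input with this applied: shift every letter 2 places forward in the alphabet (wrapping around), then flip the case of every letter.
Working it through for "AaPTmVmMPUDZKB": intermediate "CcRVoXoORWFBMD", final "cCrvOxOorwfbmd".

cCrvOxOorwfbmd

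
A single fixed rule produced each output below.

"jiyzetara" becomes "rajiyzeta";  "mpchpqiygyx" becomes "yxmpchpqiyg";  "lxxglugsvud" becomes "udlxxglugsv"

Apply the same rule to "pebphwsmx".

Each output is the input with this applied: move the last 2 characters to the front (rotate right by 2).
For "pebphwsmx" the result is "mxpebphws".

mxpebphws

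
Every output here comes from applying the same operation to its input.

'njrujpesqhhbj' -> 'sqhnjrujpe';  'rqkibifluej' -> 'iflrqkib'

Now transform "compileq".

What's happening: delete the last 3 characters, then move the last 3 characters to the front (rotate right by 3).
On "compileq" that produces "mpico".

mpico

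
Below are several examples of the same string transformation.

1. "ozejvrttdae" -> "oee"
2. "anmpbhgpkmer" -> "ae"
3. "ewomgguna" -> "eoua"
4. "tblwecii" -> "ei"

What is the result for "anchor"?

ao

Looking at the pairs, the operation is to keep every other character starting from the first (positions 1st, 3rd, 5th, ...), then keep only the vowels.
"anchor" → "aco" → "ao".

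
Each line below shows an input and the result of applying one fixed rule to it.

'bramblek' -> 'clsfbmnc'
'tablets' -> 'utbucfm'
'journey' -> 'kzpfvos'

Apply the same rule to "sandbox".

What's happening: take characters alternately from the front and the back (1st, last, 2nd, 2nd-last, ...), then shift every letter 1 place forward in the alphabet (wrapping around).
"sandbox" → "sxaonbd" → "tybpoce".

tybpoce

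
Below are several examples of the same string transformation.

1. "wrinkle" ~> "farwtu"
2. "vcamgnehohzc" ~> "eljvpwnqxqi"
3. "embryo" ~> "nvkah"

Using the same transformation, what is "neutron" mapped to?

Looking at the pairs, the operation is to shift every letter 9 places forward in the alphabet (wrapping around), then delete the last character.
Starting from "neutron": after the first operation, "wndcaxw"; after the second, "wndcax".

wndcax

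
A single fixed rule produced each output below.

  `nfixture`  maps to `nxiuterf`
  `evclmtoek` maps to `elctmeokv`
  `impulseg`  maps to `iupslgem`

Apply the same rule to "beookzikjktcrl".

The rule is to swap each adjacent pair of characters (1↔2, 3↔4, ...), then move the first character to the end.
For "beookzikjktcrl", step one produces "eboozkkikjctlr"; step two turns that into "boozkkikjctlre".

boozkkikjctlre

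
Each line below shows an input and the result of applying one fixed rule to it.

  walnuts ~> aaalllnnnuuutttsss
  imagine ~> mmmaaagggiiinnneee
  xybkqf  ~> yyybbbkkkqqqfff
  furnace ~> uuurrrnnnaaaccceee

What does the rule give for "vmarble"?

The pattern: repeat every character 3 times, then delete the first 3 characters.
For "vmarble", step one produces "vvvmmmaaarrrbbbllleee"; step two turns that into "mmmaaarrrbbbllleee".

mmmaaarrrbbbllleee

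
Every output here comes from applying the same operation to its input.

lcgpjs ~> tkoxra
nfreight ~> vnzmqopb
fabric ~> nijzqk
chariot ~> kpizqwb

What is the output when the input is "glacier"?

otikqmz

What's happening: shift every letter 8 places forward in the alphabet (wrapping around).
On "glacier" that produces "otikqmz".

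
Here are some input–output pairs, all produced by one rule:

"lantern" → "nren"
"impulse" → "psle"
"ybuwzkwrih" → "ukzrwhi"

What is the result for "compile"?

mlie

The transformation: swap each adjacent pair of characters (1↔2, 3↔4, ...), then delete the first 3 characters.
Starting from "compile": after the first operation, "ocpmlie"; after the second, "mlie".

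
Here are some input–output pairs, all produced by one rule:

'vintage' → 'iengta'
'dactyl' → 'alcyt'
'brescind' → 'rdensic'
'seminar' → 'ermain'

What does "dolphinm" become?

The rule is to delete the first character, then take characters alternately from the front and the back (1st, last, 2nd, 2nd-last, ...).
"dolphinm" → "omlnpih".
(Check on "brescind": → "rescind" → "rdensic" ✓)

omlnpih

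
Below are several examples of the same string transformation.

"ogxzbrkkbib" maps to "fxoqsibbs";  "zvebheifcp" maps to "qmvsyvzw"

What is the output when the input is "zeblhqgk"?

qvscyh

In each case the input is transformed by: shift every letter 9 places backward in the alphabet (wrapping around), then delete the last 2 characters.
Working it through for "zeblhqgk": intermediate "qvscyhxb", final "qvscyh".
(Check on "zvebheifcp": → "qmvsyvzwtg" → "qmvsyvzw" ✓)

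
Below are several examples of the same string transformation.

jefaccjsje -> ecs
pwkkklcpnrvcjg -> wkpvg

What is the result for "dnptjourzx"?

Each output is the input with this applied: keep one character in every 3, starting at position 2 (positions 2nd, 5th, 8th, ...).
Doing the same to "dnptjourzx": "njr".

njr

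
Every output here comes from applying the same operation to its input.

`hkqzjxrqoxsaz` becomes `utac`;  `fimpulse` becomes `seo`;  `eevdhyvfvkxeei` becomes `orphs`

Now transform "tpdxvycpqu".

The pattern: shift every letter 10 places forward in the alphabet (wrapping around), then keep one character in every 3, starting at position 2 (positions 2nd, 5th, 8th, ...).
"tpdxvycpqu" → "dznhfimzae" → "zfz".

zfz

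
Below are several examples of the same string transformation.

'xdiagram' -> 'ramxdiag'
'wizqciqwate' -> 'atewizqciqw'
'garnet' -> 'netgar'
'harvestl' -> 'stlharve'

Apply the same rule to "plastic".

In each case the input is transformed by: move the last 3 characters to the front (rotate right by 3).
"plastic" → "ticplas".

ticplas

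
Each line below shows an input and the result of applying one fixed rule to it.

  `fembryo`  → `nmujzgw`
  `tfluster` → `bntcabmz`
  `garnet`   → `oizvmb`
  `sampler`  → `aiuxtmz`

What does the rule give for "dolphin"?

lwtxpqv

In each case the input is transformed by: shift every letter 8 places forward in the alphabet (wrapping around).
So "dolphin" becomes "lwtxpqv".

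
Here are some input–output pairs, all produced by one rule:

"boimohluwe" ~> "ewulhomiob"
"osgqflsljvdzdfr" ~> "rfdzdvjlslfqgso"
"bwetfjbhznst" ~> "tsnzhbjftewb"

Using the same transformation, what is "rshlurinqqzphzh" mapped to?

Looking at the pairs, the operation is to reverse the string.
So "rshlurinqqzphzh" becomes "hzhpzqqnirulhsr".

hzhpzqqnirulhsr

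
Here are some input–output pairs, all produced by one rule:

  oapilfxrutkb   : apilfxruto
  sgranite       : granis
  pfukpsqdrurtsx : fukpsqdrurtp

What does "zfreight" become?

The rule is to delete the last 2 characters, then move the first character to the end.
Working it through for "zfreight": intermediate "zfreig", final "freigz".

freigz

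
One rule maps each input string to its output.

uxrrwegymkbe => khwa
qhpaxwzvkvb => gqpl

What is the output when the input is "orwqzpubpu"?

The pattern: keep one character in every 3, starting at position 1 (positions 1st, 4th, 7th, ...), then shift every letter 10 places backward in the alphabet (wrapping around).
For "orwqzpubpu", step one produces "oquu"; step two turns that into "egkk".

egkk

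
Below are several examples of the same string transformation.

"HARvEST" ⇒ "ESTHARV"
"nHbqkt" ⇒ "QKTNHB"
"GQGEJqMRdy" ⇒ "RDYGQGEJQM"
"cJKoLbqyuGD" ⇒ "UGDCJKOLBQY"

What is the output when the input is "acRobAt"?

Rule — move the last 3 characters to the front (rotate right by 3), then convert every letter to uppercase.
Working it through for "acRobAt": intermediate "bAtacRo", final "BATACRO".

BATACRO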